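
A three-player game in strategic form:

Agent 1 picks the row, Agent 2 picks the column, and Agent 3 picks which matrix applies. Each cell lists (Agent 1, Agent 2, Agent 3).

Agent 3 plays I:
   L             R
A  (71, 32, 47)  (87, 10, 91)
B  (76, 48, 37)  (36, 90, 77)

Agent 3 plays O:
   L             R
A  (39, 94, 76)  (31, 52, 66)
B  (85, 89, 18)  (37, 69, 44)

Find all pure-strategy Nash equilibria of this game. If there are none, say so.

(A, L, I): Agent 1 can switch to B (71 → 76). Not NE.
(A, L, O): Agent 1 can switch to B (39 → 85). Not NE.
(A, R, I): Agent 2 can switch to L (10 → 32). Not NE.
(A, R, O): Agent 1 can switch to B (31 → 37). Not NE.
(B, L, I): Agent 2 can switch to R (48 → 90). Not NE.
(B, L, O): Agent 3 can switch to I (18 → 37). Not NE.
(The remaining 2 profiles each have a profitable deviation by the same check.)

none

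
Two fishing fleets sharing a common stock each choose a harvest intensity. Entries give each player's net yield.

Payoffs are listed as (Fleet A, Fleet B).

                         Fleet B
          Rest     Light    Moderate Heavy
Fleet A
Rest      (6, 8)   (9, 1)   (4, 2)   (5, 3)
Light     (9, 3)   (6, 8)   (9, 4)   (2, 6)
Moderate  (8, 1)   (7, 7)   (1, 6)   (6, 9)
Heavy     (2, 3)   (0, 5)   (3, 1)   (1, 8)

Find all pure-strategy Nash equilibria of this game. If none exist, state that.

Pure NE: (Moderate, Heavy)

Fleet A against Rest: payoffs 6, 9, 8, 2 → best response Light.
Fleet A against Light: payoffs 9, 6, 7, 0 → best response Rest.
Fleet A against Moderate: payoffs 4, 9, 1, 3 → best response Light.
Fleet A against Heavy: payoffs 5, 2, 6, 1 → best response Moderate.
Fleet B against Rest: payoffs 8, 1, 2, 3 → best response Rest.
Fleet B against Light: payoffs 3, 8, 4, 6 → best response Light.
Fleet B against Moderate: payoffs 1, 7, 6, 9 → best response Heavy.
Fleet B against Heavy: payoffs 3, 5, 1, 8 → best response Heavy.
Mutual best responses: (Moderate, Heavy).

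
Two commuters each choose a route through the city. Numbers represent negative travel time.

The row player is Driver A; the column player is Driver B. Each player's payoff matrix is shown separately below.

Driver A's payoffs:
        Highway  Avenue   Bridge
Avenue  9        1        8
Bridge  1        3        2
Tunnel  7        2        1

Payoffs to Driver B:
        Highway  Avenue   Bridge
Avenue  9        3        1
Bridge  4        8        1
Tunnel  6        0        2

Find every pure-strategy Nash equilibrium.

(Avenue, Highway) and (Bridge, Avenue)

Driver A against Highway: payoffs 9, 1, 7 → best response Avenue.
Driver A against Avenue: payoffs 1, 3, 2 → best response Bridge.
Driver A against Bridge: payoffs 8, 2, 1 → best response Avenue.
Driver B against Avenue: payoffs 9, 3, 1 → best response Highway.
Driver B against Bridge: payoffs 4, 8, 1 → best response Avenue.
Driver B against Tunnel: payoffs 6, 0, 2 → best response Highway.
Mutual best responses: (Avenue, Highway); (Bridge, Avenue).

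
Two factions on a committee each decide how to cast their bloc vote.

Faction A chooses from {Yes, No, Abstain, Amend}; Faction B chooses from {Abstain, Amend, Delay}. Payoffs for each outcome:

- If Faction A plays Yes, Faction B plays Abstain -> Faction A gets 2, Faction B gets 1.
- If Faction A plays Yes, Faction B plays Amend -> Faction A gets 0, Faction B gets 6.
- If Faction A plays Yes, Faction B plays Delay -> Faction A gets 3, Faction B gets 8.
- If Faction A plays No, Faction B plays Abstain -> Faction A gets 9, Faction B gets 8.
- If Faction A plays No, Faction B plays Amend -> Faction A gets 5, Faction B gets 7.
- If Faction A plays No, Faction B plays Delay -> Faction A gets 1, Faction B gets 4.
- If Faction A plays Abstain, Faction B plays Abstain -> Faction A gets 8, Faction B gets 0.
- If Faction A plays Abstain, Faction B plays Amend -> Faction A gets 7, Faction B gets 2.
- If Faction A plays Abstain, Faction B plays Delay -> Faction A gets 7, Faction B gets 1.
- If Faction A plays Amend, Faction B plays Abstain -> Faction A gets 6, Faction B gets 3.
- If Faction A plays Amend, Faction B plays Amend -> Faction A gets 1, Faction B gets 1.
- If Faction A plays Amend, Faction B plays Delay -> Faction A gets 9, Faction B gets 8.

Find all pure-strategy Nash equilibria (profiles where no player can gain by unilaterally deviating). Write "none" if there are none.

(No, Abstain) and (Abstain, Amend) and (Amend, Delay)

For each player, find the best response to each opponent profile; mutual best responses are the pure NE.
Faction A against Abstain: payoffs 2, 9, 8, 6 → best response No.
Faction A against Amend: payoffs 0, 5, 7, 1 → best response Abstain.
Faction A against Delay: payoffs 3, 1, 7, 9 → best response Amend.
Faction B against Yes: payoffs 1, 6, 8 → best response Delay.
Faction B against No: payoffs 8, 7, 4 → best response Abstain.
Faction B against Abstain: payoffs 0, 2, 1 → best response Amend.
Faction B against Amend: payoffs 3, 1, 8 → best response Delay.
Mutual best responses: (No, Abstain); (Abstain, Amend); (Amend, Delay).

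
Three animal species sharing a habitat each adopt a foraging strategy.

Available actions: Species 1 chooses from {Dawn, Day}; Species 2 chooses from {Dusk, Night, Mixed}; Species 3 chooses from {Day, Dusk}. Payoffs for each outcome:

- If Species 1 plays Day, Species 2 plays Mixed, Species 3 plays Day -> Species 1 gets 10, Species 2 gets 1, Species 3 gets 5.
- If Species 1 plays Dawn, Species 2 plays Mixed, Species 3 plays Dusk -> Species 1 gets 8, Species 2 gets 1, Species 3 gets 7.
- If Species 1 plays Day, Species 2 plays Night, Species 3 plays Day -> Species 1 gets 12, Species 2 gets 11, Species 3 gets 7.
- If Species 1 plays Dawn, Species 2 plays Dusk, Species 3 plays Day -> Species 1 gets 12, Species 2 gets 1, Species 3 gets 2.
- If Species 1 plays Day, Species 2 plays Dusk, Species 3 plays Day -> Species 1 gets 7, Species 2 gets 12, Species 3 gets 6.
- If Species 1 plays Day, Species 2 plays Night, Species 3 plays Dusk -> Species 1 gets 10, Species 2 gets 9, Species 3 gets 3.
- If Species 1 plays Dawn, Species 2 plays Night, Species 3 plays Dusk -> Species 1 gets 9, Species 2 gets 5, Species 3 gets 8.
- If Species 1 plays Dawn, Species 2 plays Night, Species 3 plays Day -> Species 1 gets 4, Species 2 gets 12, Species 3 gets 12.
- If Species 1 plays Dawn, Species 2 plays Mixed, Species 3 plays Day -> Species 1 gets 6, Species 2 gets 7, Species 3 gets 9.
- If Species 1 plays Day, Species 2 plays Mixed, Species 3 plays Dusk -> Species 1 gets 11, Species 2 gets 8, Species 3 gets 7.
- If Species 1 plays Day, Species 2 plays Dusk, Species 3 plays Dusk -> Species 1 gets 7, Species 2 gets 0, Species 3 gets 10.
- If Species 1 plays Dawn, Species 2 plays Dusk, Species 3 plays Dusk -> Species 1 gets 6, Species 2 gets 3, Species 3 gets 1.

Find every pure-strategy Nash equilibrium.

No pure-strategy Nash equilibrium.

(Dawn, Dusk, Day): Species 2 can switch to Night (1 → 12). Not NE.
(Dawn, Dusk, Dusk): Species 1 can switch to Day (6 → 7). Not NE.
(Dawn, Night, Day): Species 1 can switch to Day (4 → 12). Not NE.
(Dawn, Night, Dusk): Species 1 can switch to Day (9 → 10). Not NE.
(Dawn, Mixed, Day): Species 1 can switch to Day (6 → 10). Not NE.
(Dawn, Mixed, Dusk): Species 1 can switch to Day (8 → 11). Not NE.
(Day, Dusk, Day): Species 1 can switch to Dawn (7 → 12). Not NE.
(Day, Dusk, Dusk): Species 2 can switch to Night (0 → 9). Not NE.
(The remaining 4 profiles each have a profitable deviation by the same check.)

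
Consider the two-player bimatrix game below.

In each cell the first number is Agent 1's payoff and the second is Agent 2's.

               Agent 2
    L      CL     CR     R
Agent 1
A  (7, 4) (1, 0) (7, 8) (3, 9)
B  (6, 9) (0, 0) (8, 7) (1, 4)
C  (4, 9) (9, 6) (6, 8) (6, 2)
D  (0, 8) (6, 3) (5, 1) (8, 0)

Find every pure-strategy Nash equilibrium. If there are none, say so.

none

Agent 1 against L: payoffs 7, 6, 4, 0 → best response A.
Agent 1 against CL: payoffs 1, 0, 9, 6 → best response C.
Agent 1 against CR: payoffs 7, 8, 6, 5 → best response B.
Agent 1 against R: payoffs 3, 1, 6, 8 → best response D.
Agent 2 against A: payoffs 4, 0, 8, 9 → best response R.
Agent 2 against B: payoffs 9, 0, 7, 4 → best response L.
Agent 2 against C: payoffs 9, 6, 8, 2 → best response L.
Agent 2 against D: payoffs 8, 3, 1, 0 → best response L.
No profile is a mutual best response for all players.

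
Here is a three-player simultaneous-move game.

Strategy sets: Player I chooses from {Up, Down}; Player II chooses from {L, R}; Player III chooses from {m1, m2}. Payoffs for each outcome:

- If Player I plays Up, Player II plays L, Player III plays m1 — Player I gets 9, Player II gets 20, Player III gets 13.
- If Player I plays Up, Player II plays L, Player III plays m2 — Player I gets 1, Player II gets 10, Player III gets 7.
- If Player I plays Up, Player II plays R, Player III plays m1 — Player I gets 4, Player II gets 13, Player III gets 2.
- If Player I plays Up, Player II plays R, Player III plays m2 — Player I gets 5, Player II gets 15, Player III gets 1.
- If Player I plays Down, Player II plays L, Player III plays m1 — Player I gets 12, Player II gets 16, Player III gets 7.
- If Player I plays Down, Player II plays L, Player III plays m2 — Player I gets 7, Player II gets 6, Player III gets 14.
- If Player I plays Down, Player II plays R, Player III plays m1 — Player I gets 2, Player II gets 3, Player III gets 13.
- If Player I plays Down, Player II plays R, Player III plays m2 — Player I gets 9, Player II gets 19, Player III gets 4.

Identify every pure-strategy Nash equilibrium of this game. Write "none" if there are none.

Player I against (L, m1): payoffs 9, 12 → best response Down.
Player I against (L, m2): payoffs 1, 7 → best response Down.
Player I against (R, m1): payoffs 4, 2 → best response Up.
Player I against (R, m2): payoffs 5, 9 → best response Down.
Player II against (Up, m1): payoffs 20, 13 → best response L.
Player II against (Up, m2): payoffs 10, 15 → best response R.
Player II against (Down, m1): payoffs 16, 3 → best response L.
Player II against (Down, m2): payoffs 6, 19 → best response R.
Player III against (Up, L): payoffs 13, 7 → best response m1.
Player III against (Up, R): payoffs 2, 1 → best response m1.
Player III against (Down, L): payoffs 7, 14 → best response m2.
Player III against (Down, R): payoffs 13, 4 → best response m1.
No profile is a mutual best response for all players.

There is no pure-strategy Nash equilibrium.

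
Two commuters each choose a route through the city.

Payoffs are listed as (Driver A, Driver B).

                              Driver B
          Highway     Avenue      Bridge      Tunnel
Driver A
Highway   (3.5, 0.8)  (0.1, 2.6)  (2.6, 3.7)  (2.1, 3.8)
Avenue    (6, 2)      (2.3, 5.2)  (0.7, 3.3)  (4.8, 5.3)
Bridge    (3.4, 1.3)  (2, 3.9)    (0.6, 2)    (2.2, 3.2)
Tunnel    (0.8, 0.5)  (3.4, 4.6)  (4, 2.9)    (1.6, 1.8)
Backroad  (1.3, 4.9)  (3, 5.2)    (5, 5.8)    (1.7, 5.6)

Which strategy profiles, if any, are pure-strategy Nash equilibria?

(Highway, Highway): Driver A can switch to Avenue (3.5 → 6). Not NE.
(Highway, Avenue): Driver A can switch to Avenue (0.1 → 2.3). Not NE.
(Highway, Bridge): Driver A can switch to Tunnel (2.6 → 4). Not NE.
(Highway, Tunnel): Driver A can switch to Avenue (2.1 → 4.8). Not NE.
(Avenue, Highway): Driver B can switch to Avenue (2 → 5.2). Not NE.
(Avenue, Avenue): Driver A can switch to Tunnel (2.3 → 3.4). Not NE.
(Avenue, Bridge): Driver A can switch to Highway (0.7 → 2.6). Not NE.
(Avenue, Tunnel): Driver A gets 4.8, best alternative 2.2; Driver B gets 5.3, best alternative 5.2. No profitable deviation — NE.
(Bridge, Highway): Driver A can switch to Highway (3.4 → 3.5). Not NE.
(Bridge, Avenue): Driver A can switch to Avenue (2 → 2.3). Not NE.
(Bridge, Bridge): Driver A can switch to Highway (0.6 → 2.6). Not NE.
(Bridge, Tunnel): Driver A can switch to Avenue (2.2 → 4.8). Not NE.
(Tunnel, Highway): Driver A can switch to Highway (0.8 → 3.5). Not NE.
(Tunnel, Avenue): Driver A gets 3.4, best alternative 3; Driver B gets 4.6, best alternative 2.9. No profitable deviation — NE.
(Backroad, Bridge): Driver A gets 5, best alternative 4; Driver B gets 5.8, best alternative 5.6. No profitable deviation — NE.
(The remaining 5 profiles each have a profitable deviation by the same check.)

(Avenue, Tunnel) and (Tunnel, Avenue) and (Backroad, Bridge)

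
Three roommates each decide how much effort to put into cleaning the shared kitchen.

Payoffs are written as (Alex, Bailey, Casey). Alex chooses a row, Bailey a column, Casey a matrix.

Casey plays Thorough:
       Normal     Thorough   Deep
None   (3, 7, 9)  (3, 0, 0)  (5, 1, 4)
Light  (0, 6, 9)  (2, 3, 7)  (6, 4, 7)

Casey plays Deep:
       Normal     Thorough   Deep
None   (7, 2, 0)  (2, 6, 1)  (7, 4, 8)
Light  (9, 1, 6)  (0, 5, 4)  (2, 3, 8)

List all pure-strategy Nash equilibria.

Alex against (Normal, Thorough): payoffs 3, 0 → best response None.
Alex against (Normal, Deep): payoffs 7, 9 → best response Light.
Alex against (Thorough, Thorough): payoffs 3, 2 → best response None.
Alex against (Thorough, Deep): payoffs 2, 0 → best response None.
Alex against (Deep, Thorough): payoffs 5, 6 → best response Light.
Alex against (Deep, Deep): payoffs 7, 2 → best response None.
Bailey against (None, Thorough): payoffs 7, 0, 1 → best response Normal.
Bailey against (None, Deep): payoffs 2, 6, 4 → best response Thorough.
Bailey against (Light, Thorough): payoffs 6, 3, 4 → best response Normal.
Bailey against (Light, Deep): payoffs 1, 5, 3 → best response Thorough.
Casey against (None, Normal): payoffs 9, 0 → best response Thorough.
Casey against (None, Thorough): payoffs 0, 1 → best response Deep.
Casey against (None, Deep): payoffs 4, 8 → best response Deep.
Casey against (Light, Normal): payoffs 9, 6 → best response Thorough.
Casey against (Light, Thorough): payoffs 7, 4 → best response Thorough.
Casey against (Light, Deep): payoffs 7, 8 → best response Deep.
Mutual best responses: (None, Normal, Thorough); (None, Thorough, Deep).

Pure-strategy Nash equilibria: (None, Normal, Thorough); (None, Thorough, Deep)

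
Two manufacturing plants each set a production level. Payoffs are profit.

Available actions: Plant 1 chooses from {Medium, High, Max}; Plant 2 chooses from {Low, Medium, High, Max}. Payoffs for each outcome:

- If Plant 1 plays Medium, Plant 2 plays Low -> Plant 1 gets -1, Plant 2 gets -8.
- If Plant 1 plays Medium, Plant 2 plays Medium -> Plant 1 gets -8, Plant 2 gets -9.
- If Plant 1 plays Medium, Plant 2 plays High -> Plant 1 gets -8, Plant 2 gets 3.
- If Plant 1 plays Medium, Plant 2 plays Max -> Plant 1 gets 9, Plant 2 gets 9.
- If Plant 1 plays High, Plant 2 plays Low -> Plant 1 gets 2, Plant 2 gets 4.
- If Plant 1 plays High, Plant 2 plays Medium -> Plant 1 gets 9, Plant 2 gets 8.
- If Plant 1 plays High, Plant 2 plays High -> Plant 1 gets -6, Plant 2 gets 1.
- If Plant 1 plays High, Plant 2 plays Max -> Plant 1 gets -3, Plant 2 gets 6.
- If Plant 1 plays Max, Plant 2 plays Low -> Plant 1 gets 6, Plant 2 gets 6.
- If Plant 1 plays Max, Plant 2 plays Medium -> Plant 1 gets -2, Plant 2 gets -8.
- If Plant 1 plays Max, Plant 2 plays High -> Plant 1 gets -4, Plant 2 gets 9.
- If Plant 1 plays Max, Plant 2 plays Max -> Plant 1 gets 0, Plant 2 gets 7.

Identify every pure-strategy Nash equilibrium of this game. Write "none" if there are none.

The pure Nash equilibria are (Medium, Max), (High, Medium), (Max, High).

Plant 1 against Low: payoffs -1, 2, 6 → best response Max.
Plant 1 against Medium: payoffs -8, 9, -2 → best response High.
Plant 1 against High: payoffs -8, -6, -4 → best response Max.
Plant 1 against Max: payoffs 9, -3, 0 → best response Medium.
Plant 2 against Medium: payoffs -8, -9, 3, 9 → best response Max.
Plant 2 against High: payoffs 4, 8, 1, 6 → best response Medium.
Plant 2 against Max: payoffs 6, -8, 9, 7 → best response High.
Mutual best responses: (Medium, Max); (High, Medium); (Max, High).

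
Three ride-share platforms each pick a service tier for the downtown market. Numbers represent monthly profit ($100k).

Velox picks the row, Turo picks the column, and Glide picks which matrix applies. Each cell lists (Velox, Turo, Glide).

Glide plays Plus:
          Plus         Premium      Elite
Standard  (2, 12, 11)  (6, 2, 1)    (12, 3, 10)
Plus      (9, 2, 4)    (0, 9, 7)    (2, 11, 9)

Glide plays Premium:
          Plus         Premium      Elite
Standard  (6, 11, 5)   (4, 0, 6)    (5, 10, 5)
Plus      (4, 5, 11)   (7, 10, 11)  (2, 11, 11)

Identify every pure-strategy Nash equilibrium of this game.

none

Velox against (Plus, Plus): payoffs 2, 9 → best response Plus.
Velox against (Plus, Premium): payoffs 6, 4 → best response Standard.
Velox against (Premium, Plus): payoffs 6, 0 → best response Standard.
Velox against (Premium, Premium): payoffs 4, 7 → best response Plus.
Velox against (Elite, Plus): payoffs 12, 2 → best response Standard.
Velox against (Elite, Premium): payoffs 5, 2 → best response Standard.
Turo against (Standard, Plus): payoffs 12, 2, 3 → best response Plus.
Turo against (Standard, Premium): payoffs 11, 0, 10 → best response Plus.
Turo against (Plus, Plus): payoffs 2, 9, 11 → best response Elite.
Turo against (Plus, Premium): payoffs 5, 10, 11 → best response Elite.
Glide against (Standard, Plus): payoffs 11, 5 → best response Plus.
Glide against (Standard, Premium): payoffs 1, 6 → best response Premium.
Glide against (Standard, Elite): payoffs 10, 5 → best response Plus.
Glide against (Plus, Plus): payoffs 4, 11 → best response Premium.
Glide against (Plus, Premium): payoffs 7, 11 → best response Premium.
Glide against (Plus, Elite): payoffs 9, 11 → best response Premium.
No profile is a mutual best response for all players.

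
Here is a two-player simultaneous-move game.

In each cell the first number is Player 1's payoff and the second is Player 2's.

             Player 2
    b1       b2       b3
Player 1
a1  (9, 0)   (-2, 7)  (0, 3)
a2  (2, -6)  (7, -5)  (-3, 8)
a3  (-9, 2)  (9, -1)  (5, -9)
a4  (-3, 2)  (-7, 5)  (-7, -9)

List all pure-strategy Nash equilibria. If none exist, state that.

Player 1 against b1: payoffs 9, 2, -9, -3 → best response a1.
Player 1 against b2: payoffs -2, 7, 9, -7 → best response a3.
Player 1 against b3: payoffs 0, -3, 5, -7 → best response a3.
Player 2 against a1: payoffs 0, 7, 3 → best response b2.
Player 2 against a2: payoffs -6, -5, 8 → best response b3.
Player 2 against a3: payoffs 2, -1, -9 → best response b1.
Player 2 against a4: payoffs 2, 5, -9 → best response b2.
No profile is a mutual best response for all players.

There is no pure-strategy Nash equilibrium.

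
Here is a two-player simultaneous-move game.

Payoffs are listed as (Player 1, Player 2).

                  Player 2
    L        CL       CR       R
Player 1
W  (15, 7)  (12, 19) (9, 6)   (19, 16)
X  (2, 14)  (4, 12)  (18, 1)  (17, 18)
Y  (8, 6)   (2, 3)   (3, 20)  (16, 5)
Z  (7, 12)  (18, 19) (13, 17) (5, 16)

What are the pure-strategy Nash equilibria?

Check each profile: it is a Nash equilibrium iff no player can strictly gain by switching unilaterally.
(W, L): Player 2 can switch to CL (7 → 19). Not NE.
(W, CL): Player 1 can switch to Z (12 → 18). Not NE.
(W, CR): Player 1 can switch to X (9 → 18). Not NE.
(W, R): Player 2 can switch to CL (16 → 19). Not NE.
(X, L): Player 1 can switch to W (2 → 15). Not NE.
(X, CL): Player 1 can switch to W (4 → 12). Not NE.
(X, CR): Player 2 can switch to L (1 → 14). Not NE.
(X, R): Player 1 can switch to W (17 → 19). Not NE.
(Y, L): Player 1 can switch to W (8 → 15). Not NE.
(Y, CL): Player 1 can switch to W (2 → 12). Not NE.
(Y, CR): Player 1 can switch to W (3 → 9). Not NE.
(Y, R): Player 1 can switch to W (16 → 19). Not NE.
(Z, CL): Player 1 gets 18, best alternative 12; Player 2 gets 19, best alternative 17. No profitable deviation — NE.
(The remaining 3 profiles each have a profitable deviation by the same check.)

Pure NE: (Z, CL)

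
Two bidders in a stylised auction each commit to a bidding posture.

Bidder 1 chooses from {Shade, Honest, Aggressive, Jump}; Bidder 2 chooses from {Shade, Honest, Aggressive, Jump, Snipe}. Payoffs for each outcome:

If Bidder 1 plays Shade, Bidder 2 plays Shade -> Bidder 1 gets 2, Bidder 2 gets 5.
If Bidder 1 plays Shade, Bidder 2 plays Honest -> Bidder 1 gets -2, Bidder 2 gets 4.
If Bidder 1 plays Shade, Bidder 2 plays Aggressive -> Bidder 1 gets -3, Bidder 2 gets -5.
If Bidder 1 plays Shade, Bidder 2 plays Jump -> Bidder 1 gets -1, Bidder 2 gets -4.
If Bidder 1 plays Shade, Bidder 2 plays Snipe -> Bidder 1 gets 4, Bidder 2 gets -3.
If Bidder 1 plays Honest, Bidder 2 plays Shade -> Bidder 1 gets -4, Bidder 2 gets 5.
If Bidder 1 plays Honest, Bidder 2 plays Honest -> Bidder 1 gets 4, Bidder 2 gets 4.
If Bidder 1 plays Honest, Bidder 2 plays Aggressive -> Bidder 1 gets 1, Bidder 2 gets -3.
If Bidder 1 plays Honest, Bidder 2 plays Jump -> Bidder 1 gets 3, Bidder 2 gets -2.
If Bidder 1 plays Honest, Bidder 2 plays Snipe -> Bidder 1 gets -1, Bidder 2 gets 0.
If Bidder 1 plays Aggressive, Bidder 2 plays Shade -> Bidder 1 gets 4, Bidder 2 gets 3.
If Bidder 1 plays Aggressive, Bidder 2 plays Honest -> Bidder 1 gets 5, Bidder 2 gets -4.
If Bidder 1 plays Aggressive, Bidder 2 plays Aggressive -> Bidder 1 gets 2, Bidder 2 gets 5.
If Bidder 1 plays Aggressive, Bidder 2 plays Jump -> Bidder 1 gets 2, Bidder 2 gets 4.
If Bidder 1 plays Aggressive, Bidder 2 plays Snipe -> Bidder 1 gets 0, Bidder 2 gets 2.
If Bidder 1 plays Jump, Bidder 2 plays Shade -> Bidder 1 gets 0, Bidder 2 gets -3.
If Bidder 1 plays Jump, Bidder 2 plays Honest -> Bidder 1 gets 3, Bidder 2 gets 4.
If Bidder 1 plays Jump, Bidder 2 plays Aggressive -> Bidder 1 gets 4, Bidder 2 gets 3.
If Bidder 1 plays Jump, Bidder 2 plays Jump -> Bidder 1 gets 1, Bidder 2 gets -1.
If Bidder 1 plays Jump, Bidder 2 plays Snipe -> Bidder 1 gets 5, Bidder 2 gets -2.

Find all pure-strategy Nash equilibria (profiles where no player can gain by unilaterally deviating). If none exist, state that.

There is no pure-strategy Nash equilibrium.

Bidder 1 against Shade: payoffs 2, -4, 4, 0 → best response Aggressive.
Bidder 1 against Honest: payoffs -2, 4, 5, 3 → best response Aggressive.
Bidder 1 against Aggressive: payoffs -3, 1, 2, 4 → best response Jump.
Bidder 1 against Jump: payoffs -1, 3, 2, 1 → best response Honest.
Bidder 1 against Snipe: payoffs 4, -1, 0, 5 → best response Jump.
Bidder 2 against Shade: payoffs 5, 4, -5, -4, -3 → best response Shade.
Bidder 2 against Honest: payoffs 5, 4, -3, -2, 0 → best response Shade.
Bidder 2 against Aggressive: payoffs 3, -4, 5, 4, 2 → best response Aggressive.
Bidder 2 against Jump: payoffs -3, 4, 3, -1, -2 → best response Honest.
No profile is a mutual best response for all players.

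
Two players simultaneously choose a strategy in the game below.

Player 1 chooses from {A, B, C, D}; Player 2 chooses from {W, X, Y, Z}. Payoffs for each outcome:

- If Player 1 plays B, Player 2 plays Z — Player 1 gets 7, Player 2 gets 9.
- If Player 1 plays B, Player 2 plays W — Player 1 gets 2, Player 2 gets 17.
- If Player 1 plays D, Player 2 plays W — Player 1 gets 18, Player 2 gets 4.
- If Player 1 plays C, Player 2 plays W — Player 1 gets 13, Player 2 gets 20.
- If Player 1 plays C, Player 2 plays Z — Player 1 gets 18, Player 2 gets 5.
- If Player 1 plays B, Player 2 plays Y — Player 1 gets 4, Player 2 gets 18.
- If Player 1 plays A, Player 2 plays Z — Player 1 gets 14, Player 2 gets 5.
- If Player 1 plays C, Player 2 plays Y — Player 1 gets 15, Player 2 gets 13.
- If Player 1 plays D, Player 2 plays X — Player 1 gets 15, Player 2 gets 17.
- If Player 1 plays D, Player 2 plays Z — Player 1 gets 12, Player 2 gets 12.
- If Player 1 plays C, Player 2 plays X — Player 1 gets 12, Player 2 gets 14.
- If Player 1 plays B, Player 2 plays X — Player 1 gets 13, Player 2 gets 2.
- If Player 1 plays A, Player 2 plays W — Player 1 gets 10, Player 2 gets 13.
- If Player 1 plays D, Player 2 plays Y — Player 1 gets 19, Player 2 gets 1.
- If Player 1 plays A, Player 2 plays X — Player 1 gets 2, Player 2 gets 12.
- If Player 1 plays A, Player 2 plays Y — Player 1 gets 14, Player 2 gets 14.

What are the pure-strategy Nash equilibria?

(D, X)

Player 1 against W: payoffs 10, 2, 13, 18 → best response D.
Player 1 against X: payoffs 2, 13, 12, 15 → best response D.
Player 1 against Y: payoffs 14, 4, 15, 19 → best response D.
Player 1 against Z: payoffs 14, 7, 18, 12 → best response C.
Player 2 against A: payoffs 13, 12, 14, 5 → best response Y.
Player 2 against B: payoffs 17, 2, 18, 9 → best response Y.
Player 2 against C: payoffs 20, 14, 13, 5 → best response W.
Player 2 against D: payoffs 4, 17, 1, 12 → best response X.
Mutual best responses: (D, X).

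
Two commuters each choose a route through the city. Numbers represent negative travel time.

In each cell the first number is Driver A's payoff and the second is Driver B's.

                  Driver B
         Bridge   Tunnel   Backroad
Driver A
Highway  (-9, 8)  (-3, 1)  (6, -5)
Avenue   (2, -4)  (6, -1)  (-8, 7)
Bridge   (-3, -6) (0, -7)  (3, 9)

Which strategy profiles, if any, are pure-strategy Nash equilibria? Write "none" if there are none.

none

Driver A against Bridge: payoffs -9, 2, -3 → best response Avenue.
Driver A against Tunnel: payoffs -3, 6, 0 → best response Avenue.
Driver A against Backroad: payoffs 6, -8, 3 → best response Highway.
Driver B against Highway: payoffs 8, 1, -5 → best response Bridge.
Driver B against Avenue: payoffs -4, -1, 7 → best response Backroad.
Driver B against Bridge: payoffs -6, -7, 9 → best response Backroad.
No profile is a mutual best response for all players.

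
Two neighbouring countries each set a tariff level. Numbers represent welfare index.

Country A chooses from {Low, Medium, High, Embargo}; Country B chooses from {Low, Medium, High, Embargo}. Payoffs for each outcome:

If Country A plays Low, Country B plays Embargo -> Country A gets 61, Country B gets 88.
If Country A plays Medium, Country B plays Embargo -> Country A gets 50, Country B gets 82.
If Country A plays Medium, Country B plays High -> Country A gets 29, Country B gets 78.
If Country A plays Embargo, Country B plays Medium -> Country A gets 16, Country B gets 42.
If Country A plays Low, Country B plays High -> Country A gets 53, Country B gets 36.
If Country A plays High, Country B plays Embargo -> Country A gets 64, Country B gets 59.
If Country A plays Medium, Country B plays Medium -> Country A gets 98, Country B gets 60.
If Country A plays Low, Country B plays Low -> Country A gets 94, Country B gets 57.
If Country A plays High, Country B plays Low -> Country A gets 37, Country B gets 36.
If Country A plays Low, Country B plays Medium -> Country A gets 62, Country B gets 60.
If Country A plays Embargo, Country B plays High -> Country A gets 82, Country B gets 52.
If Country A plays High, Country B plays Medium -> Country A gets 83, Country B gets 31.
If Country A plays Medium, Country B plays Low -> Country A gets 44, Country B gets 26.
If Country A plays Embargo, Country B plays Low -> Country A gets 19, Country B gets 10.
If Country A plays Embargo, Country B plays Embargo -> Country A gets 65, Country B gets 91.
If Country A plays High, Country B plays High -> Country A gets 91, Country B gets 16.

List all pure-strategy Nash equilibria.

(Low, Low): Country B can switch to Medium (57 → 60). Not NE.
(Low, Medium): Country A can switch to Medium (62 → 98). Not NE.
(Low, High): Country A can switch to High (53 → 91). Not NE.
(Low, Embargo): Country A can switch to High (61 → 64). Not NE.
(Medium, Low): Country A can switch to Low (44 → 94). Not NE.
(Medium, Medium): Country B can switch to High (60 → 78). Not NE.
(Medium, High): Country A can switch to Low (29 → 53). Not NE.
(Medium, Embargo): Country A can switch to Low (50 → 61). Not NE.
(High, Low): Country A can switch to Low (37 → 94). Not NE.
(High, Medium): Country A can switch to Medium (83 → 98). Not NE.
(High, High): Country B can switch to Low (16 → 36). Not NE.
(High, Embargo): Country A can switch to Embargo (64 → 65). Not NE.
(Embargo, Embargo): Country A gets 65, best alternative 64; Country B gets 91, best alternative 52. No profitable deviation — NE.
(The remaining 3 profiles each have a profitable deviation by the same check.)

(Embargo, Embargo)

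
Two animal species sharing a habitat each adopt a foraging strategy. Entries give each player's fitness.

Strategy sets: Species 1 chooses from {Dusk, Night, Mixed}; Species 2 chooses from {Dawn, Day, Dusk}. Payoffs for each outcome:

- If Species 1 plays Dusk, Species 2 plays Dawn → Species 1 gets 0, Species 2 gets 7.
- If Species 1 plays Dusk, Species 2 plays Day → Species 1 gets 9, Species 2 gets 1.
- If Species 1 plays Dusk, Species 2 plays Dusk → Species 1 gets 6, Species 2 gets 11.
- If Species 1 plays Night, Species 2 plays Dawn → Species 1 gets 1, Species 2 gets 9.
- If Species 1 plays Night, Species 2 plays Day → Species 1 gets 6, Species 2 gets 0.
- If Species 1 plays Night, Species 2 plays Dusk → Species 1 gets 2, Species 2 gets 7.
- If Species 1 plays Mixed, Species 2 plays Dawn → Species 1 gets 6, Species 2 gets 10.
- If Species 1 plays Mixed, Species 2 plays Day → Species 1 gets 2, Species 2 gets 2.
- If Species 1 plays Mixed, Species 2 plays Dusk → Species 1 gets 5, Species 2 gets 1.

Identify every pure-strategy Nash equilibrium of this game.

The pure Nash equilibria are (Dusk, Dusk); (Mixed, Dawn).

(Dusk, Dawn): Species 1 can switch to Night (0 → 1). Not NE.
(Dusk, Day): Species 2 can switch to Dawn (1 → 7). Not NE.
(Dusk, Dusk): Species 1 gets 6, best alternative 5; Species 2 gets 11, best alternative 7. No profitable deviation — NE.
(Night, Dawn): Species 1 can switch to Mixed (1 → 6). Not NE.
(Night, Day): Species 1 can switch to Dusk (6 → 9). Not NE.
(Night, Dusk): Species 1 can switch to Dusk (2 → 6). Not NE.
(Mixed, Dawn): Species 1 gets 6, best alternative 1; Species 2 gets 10, best alternative 2. No profitable deviation — NE.
(Mixed, Day): Species 1 can switch to Dusk (2 → 9). Not NE.
(Mixed, Dusk): Species 1 can switch to Dusk (5 → 6). Not NE.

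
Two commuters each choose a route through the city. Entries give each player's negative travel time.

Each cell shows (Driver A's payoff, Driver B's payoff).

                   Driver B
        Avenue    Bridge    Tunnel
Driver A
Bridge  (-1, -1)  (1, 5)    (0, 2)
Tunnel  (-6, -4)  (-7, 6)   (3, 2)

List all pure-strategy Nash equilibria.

The unique pure-strategy Nash equilibrium is (Bridge, Bridge).

Driver A against Avenue: payoffs -1, -6 → best response Bridge.
Driver A against Bridge: payoffs 1, -7 → best response Bridge.
Driver A against Tunnel: payoffs 0, 3 → best response Tunnel.
Driver B against Bridge: payoffs -1, 5, 2 → best response Bridge.
Driver B against Tunnel: payoffs -4, 6, 2 → best response Bridge.
Mutual best responses: (Bridge, Bridge).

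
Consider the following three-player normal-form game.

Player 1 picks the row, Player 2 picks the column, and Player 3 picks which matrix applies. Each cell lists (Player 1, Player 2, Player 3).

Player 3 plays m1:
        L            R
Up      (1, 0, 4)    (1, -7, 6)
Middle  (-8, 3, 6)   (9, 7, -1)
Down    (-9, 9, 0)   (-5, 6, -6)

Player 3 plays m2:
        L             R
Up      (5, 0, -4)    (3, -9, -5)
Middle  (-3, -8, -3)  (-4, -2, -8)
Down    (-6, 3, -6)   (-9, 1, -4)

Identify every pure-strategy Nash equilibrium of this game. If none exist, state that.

Check each profile: it is a Nash equilibrium iff no player can strictly gain by switching unilaterally.
(Up, L, m1): Player 1 gets 1, best alternative -8; Player 2 gets 0, best alternative -7; Player 3 gets 4, best alternative -4. No profitable deviation — NE.
(Up, L, m2): Player 3 can switch to m1 (-4 → 4). Not NE.
(Up, R, m1): Player 1 can switch to Middle (1 → 9). Not NE.
(Up, R, m2): Player 2 can switch to L (-9 → 0). Not NE.
(Middle, L, m1): Player 1 can switch to Up (-8 → 1). Not NE.
(Middle, L, m2): Player 1 can switch to Up (-3 → 5). Not NE.
(Middle, R, m1): Player 1 gets 9, best alternative 1; Player 2 gets 7, best alternative 3; Player 3 gets -1, best alternative -8. No profitable deviation — NE.
(Middle, R, m2): Player 1 can switch to Up (-4 → 3). Not NE.
(Down, L, m1): Player 1 can switch to Up (-9 → 1). Not NE.
(Down, L, m2): Player 1 can switch to Up (-6 → 5). Not NE.
(Down, R, m1): Player 1 can switch to Up (-5 → 1). Not NE.
(Down, R, m2): Player 1 can switch to Up (-9 → 3). Not NE.

(Up, L, m1), (Middle, R, m1)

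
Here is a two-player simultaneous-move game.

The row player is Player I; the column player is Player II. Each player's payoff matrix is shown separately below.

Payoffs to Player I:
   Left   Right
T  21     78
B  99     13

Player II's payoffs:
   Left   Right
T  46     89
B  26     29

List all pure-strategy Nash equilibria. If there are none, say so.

Player I against Left: payoffs 21, 99 → best response B.
Player I against Right: payoffs 78, 13 → best response T.
Player II against T: payoffs 46, 89 → best response Right.
Player II against B: payoffs 26, 29 → best response Right.
Mutual best responses: (T, Right).

The unique pure-strategy Nash equilibrium is (T, Right).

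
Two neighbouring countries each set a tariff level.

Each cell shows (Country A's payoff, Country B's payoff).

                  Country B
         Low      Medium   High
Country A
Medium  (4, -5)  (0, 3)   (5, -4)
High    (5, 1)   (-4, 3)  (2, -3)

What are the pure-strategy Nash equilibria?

Pure NE: (Medium, Medium)

(Medium, Low): Country A can switch to High (4 → 5). Not NE.
(Medium, Medium): Country A gets 0, best alternative -4; Country B gets 3, best alternative -4. No profitable deviation — NE.
(Medium, High): Country B can switch to Medium (-4 → 3). Not NE.
(High, Low): Country B can switch to Medium (1 → 3). Not NE.
(High, Medium): Country A can switch to Medium (-4 → 0). Not NE.
(High, High): Country A can switch to Medium (2 → 5). Not NE.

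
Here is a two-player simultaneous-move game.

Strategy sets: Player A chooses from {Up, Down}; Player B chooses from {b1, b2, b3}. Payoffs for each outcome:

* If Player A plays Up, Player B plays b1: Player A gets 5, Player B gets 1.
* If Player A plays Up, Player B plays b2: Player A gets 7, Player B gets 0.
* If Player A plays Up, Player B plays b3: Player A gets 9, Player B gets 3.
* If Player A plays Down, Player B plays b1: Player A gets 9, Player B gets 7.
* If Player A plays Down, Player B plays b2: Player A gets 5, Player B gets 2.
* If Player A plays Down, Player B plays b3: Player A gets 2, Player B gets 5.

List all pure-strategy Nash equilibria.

The pure Nash equilibria are (Up, b3), (Down, b1).

Player A against b1: payoffs 5, 9 → best response Down.
Player A against b2: payoffs 7, 5 → best response Up.
Player A against b3: payoffs 9, 2 → best response Up.
Player B against Up: payoffs 1, 0, 3 → best response b3.
Player B against Down: payoffs 7, 2, 5 → best response b1.
Mutual best responses: (Up, b3); (Down, b1).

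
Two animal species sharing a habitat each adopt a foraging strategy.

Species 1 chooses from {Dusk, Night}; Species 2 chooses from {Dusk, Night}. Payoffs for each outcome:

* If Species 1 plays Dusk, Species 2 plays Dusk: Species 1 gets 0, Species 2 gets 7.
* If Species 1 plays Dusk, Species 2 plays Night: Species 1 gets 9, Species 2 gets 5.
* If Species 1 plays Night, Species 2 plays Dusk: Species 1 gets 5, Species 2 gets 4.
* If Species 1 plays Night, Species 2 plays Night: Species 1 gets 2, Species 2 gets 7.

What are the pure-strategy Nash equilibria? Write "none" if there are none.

For each player, find the best response to each opponent profile; mutual best responses are the pure NE.
Species 1 against Dusk: payoffs 0, 5 → best response Night.
Species 1 against Night: payoffs 9, 2 → best response Dusk.
Species 2 against Dusk: payoffs 7, 5 → best response Dusk.
Species 2 against Night: payoffs 4, 7 → best response Night.
No profile is a mutual best response for all players.

There is no pure-strategy Nash equilibrium.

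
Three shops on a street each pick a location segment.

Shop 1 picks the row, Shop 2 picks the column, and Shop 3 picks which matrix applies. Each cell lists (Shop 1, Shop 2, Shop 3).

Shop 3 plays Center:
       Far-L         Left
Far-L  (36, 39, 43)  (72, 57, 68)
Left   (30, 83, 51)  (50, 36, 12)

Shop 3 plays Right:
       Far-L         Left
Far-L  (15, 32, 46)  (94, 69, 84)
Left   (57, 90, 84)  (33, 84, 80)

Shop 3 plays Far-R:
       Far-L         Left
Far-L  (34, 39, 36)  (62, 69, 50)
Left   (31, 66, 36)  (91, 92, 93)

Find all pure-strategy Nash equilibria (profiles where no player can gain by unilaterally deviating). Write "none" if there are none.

Shop 1 against (Far-L, Center): payoffs 36, 30 → best response Far-L.
Shop 1 against (Far-L, Right): payoffs 15, 57 → best response Left.
Shop 1 against (Far-L, Far-R): payoffs 34, 31 → best response Far-L.
Shop 1 against (Left, Center): payoffs 72, 50 → best response Far-L.
Shop 1 against (Left, Right): payoffs 94, 33 → best response Far-L.
Shop 1 against (Left, Far-R): payoffs 62, 91 → best response Left.
Shop 2 against (Far-L, Center): payoffs 39, 57 → best response Left.
Shop 2 against (Far-L, Right): payoffs 32, 69 → best response Left.
Shop 2 against (Far-L, Far-R): payoffs 39, 69 → best response Left.
Shop 2 against (Left, Center): payoffs 83, 36 → best response Far-L.
Shop 2 against (Left, Right): payoffs 90, 84 → best response Far-L.
Shop 2 against (Left, Far-R): payoffs 66, 92 → best response Left.
Shop 3 against (Far-L, Far-L): payoffs 43, 46, 36 → best response Right.
Shop 3 against (Far-L, Left): payoffs 68, 84, 50 → best response Right.
Shop 3 against (Left, Far-L): payoffs 51, 84, 36 → best response Right.
Shop 3 against (Left, Left): payoffs 12, 80, 93 → best response Far-R.
Mutual best responses: (Far-L, Left, Right); (Left, Far-L, Right); (Left, Left, Far-R).

(Far-L, Left, Right), (Left, Far-L, Right), (Left, Left, Far-R)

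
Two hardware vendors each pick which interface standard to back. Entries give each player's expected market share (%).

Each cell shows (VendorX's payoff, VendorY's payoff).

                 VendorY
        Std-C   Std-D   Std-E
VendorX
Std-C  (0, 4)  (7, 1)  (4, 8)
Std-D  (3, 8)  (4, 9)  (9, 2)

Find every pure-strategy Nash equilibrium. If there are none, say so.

VendorX against Std-C: payoffs 0, 3 → best response Std-D.
VendorX against Std-D: payoffs 7, 4 → best response Std-C.
VendorX against Std-E: payoffs 4, 9 → best response Std-D.
VendorY against Std-C: payoffs 4, 1, 8 → best response Std-E.
VendorY against Std-D: payoffs 8, 9, 2 → best response Std-D.
No profile is a mutual best response for all players.

This game has no pure Nash equilibrium.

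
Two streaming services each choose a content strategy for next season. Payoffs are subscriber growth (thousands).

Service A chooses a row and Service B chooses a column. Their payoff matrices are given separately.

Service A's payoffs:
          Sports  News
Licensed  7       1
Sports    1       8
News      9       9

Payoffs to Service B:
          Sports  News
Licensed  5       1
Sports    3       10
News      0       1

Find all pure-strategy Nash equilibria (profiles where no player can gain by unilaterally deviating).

The unique pure-strategy Nash equilibrium is (News, News).

(Licensed, Sports): Service A can switch to News (7 → 9). Not NE.
(Licensed, News): Service A can switch to Sports (1 → 8). Not NE.
(Sports, Sports): Service A can switch to Licensed (1 → 7). Not NE.
(Sports, News): Service A can switch to News (8 → 9). Not NE.
(News, Sports): Service B can switch to News (0 → 1). Not NE.
(News, News): Service A gets 9, best alternative 8; Service B gets 1, best alternative 0. No profitable deviation — NE.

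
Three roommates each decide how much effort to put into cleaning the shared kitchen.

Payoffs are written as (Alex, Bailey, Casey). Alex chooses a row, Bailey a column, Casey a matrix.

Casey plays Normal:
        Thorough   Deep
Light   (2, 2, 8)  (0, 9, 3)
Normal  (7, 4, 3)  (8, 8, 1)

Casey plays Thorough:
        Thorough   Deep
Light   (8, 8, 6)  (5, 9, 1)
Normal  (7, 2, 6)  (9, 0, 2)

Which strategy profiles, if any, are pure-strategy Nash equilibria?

For each player, find the best response to each opponent profile; mutual best responses are the pure NE.
Alex against (Thorough, Normal): payoffs 2, 7 → best response Normal.
Alex against (Thorough, Thorough): payoffs 8, 7 → best response Light.
Alex against (Deep, Normal): payoffs 0, 8 → best response Normal.
Alex against (Deep, Thorough): payoffs 5, 9 → best response Normal.
Bailey against (Light, Normal): payoffs 2, 9 → best response Deep.
Bailey against (Light, Thorough): payoffs 8, 9 → best response Deep.
Bailey against (Normal, Normal): payoffs 4, 8 → best response Deep.
Bailey against (Normal, Thorough): payoffs 2, 0 → best response Thorough.
Casey against (Light, Thorough): payoffs 8, 6 → best response Normal.
Casey against (Light, Deep): payoffs 3, 1 → best response Normal.
Casey against (Normal, Thorough): payoffs 3, 6 → best response Thorough.
Casey against (Normal, Deep): payoffs 1, 2 → best response Thorough.
No profile is a mutual best response for all players.

There is no pure-strategy Nash equilibrium.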